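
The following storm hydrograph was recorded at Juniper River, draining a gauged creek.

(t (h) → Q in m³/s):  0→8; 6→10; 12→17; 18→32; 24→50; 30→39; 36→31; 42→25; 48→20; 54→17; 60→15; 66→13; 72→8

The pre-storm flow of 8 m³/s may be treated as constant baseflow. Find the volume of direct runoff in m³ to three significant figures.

V ≈ 3.91 × 10^6 m³

Direct-runoff ordinates (Q − Q_b): 0.0, 2.0, 9.0, 24.0, 42.0, 31.0, 23.0, 17.0, 12.0, 9.0, 7.0, 5.0, 0.0 m³/s.
ΣQ_DR = 181.0 m³/s.
With Δt = 6 h = 21600 s, V = ΣQ_DR · Δt = 181.0 × 21600 = 3.91 × 10^6 m³.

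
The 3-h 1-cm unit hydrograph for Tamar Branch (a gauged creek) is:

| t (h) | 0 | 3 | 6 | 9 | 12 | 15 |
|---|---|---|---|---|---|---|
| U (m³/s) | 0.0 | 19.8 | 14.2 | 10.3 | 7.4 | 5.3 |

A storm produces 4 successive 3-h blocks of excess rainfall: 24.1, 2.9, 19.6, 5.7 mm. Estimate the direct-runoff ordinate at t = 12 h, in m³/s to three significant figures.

Q ≈ 59.9 m³/s

By discrete convolution, Q_j = Σ (P_i / 10 mm) · U_{j−i}.
At t = 12 h (j=4): Q = (24.1/10)·7.4 + (2.9/10)·10.3 + (19.6/10)·14.2 + (5.7/10)·19.8 = 59.9 m³/s.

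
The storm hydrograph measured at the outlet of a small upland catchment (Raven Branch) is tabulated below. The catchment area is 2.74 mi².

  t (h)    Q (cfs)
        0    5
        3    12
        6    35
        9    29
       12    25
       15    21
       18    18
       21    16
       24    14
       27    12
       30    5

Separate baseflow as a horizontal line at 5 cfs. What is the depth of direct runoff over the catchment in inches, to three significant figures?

Direct runoff: 0.0, 7.0, 30.0, 24.0, 20.0, 16.0, 13.0, 11.0, 9.0, 7.0, 0.0 cfs; ΣQ_DR = 137.0 cfs.
V = ΣQ_DR · Δt = 137.0 × 10800 s = 1.480 × 10^6 ft³.
Over A = 2.74 mi², depth = V / A = 0.232 in.

d ≈ 0.232 in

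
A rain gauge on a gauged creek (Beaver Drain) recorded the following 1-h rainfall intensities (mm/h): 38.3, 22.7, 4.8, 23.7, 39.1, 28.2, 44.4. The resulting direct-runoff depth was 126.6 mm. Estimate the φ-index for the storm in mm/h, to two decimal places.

Only the 6 blocks with intensity above φ contribute runoff: 38.3, 22.7, 23.7, 39.1, 28.2, 44.4 mm/h.
Σ(I−φ)·Δt = d  ⇒  (38.3+22.7+23.7+39.1+28.2+44.4 − 6φ)·1 = 126.6
φ = (196.4 − 126.6/1) / 6 = 11.63 mm/h.

φ ≈ 11.63 mm/h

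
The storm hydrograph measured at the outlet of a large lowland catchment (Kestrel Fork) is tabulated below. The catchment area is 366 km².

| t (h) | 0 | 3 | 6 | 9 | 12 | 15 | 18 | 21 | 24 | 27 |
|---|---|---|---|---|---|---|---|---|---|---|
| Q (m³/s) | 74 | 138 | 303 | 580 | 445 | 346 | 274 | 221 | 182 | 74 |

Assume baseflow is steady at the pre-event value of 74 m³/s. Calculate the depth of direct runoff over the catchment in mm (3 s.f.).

d ≈ 56.0 mm

Direct runoff: 0.0, 64.0, 229.0, 506.0, 371.0, 272.0, 200.0, 147.0, 108.0, 0.0 m³/s; ΣQ_DR = 1897 m³/s.
V = ΣQ_DR · Δt = 1897 × 10800 s = 2.049 × 10^7 m³.
Over A = 366 km², depth = V / A = 56.0 mm.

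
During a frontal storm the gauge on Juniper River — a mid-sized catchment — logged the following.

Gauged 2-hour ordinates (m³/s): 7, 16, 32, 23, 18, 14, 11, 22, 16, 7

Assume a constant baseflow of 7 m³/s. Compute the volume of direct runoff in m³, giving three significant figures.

Direct-runoff ordinates (Q − Q_b): 0.0, 9.0, 25.0, 16.0, 11.0, 7.0, 4.0, 15.0, 9.0, 0.0 m³/s.
ΣQ_DR = 96.00 m³/s.
With Δt = 2 h = 7200 s, V = ΣQ_DR · Δt = 96.00 × 7200 = 6.91 × 10^5 m³.

V ≈ 6.91 × 10^5 m³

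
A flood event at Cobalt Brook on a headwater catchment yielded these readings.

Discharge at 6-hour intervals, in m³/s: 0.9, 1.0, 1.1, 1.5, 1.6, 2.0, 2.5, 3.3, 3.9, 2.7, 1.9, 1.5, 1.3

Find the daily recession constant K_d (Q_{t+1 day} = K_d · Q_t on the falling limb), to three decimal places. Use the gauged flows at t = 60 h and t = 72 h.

Between t = 60 h and t = 72 h the flow falls from 1.9 to 1.3 m³/s over 2×6 h = 12 h.
Per-interval ratio K = (1.3/1.9)^(1/2) = 0.8272; K_d = K^(24/6) = 0.468.

K_d ≈ 0.468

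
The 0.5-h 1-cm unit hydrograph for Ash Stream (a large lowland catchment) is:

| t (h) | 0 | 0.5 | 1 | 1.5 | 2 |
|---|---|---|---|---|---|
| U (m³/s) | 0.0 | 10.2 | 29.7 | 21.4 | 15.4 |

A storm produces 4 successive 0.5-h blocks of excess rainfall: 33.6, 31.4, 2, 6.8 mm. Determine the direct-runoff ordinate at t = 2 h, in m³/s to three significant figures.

Q ≈ 132 m³/s

By discrete convolution, Q_j = Σ (P_i / 10 mm) · U_{j−i}.
At t = 2 h (j=4): Q = (33.6/10)·15.4 + (31.4/10)·21.4 + (2/10)·29.7 + (6.8/10)·10.2 = 132 m³/s.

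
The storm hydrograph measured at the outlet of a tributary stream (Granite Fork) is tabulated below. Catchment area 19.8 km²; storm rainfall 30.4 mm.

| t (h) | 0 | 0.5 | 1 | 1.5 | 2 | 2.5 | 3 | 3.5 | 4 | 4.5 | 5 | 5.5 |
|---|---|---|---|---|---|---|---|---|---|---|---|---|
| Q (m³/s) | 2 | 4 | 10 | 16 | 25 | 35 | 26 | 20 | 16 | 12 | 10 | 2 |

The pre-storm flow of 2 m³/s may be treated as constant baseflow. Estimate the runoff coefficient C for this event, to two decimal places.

ΣQ_DR = 154.0 m³/s; V = ΣQ_DR·Δt = 2.772 × 10^5 m³.
Runoff depth d = V / A = 14.00 mm.
C = d / P = 14.00 / 30.4 = 0.46.

C ≈ 0.46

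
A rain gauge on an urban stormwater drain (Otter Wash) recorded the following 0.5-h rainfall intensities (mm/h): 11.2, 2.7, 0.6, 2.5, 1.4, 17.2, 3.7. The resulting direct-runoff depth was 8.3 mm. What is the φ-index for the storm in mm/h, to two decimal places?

Only the 2 blocks with intensity above φ contribute runoff: 11.2, 17.2 mm/h.
Σ(I−φ)·Δt = d  ⇒  (11.2+17.2 − 2φ)·0.5 = 8.3
φ = (28.40 − 8.3/0.5) / 2 = 5.90 mm/h.

φ ≈ 5.90 mm/h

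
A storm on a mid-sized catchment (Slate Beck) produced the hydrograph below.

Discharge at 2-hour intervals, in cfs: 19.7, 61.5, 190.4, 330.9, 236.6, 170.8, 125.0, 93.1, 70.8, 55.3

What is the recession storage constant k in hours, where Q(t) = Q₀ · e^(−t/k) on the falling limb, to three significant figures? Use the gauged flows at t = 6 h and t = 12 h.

On the falling limb, Q drops from 330.9 to 125.0 cfs between t = 6 h and t = 12 h (Δt = 6 h).
k = −Δt / ln(Q₂/Q₁) = −6 / ln(125.0/330.9) = 6.16 h.

k ≈ 6.16 h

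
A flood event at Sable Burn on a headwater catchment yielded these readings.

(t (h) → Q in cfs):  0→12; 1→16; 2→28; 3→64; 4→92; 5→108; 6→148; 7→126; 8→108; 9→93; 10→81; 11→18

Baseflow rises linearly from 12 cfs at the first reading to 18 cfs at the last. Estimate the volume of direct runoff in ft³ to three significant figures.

Direct-runoff ordinates (Q − Q_b): 0.00, 3.45, 14.91, 50.36, 77.82, 93.27, 132.73, 110.18, 91.64, 76.09, 63.55, 0.00 cfs.
ΣQ_DR = 714.0 cfs.
With Δt = 1 h = 3600 s, V = ΣQ_DR · Δt = 714.0 × 3600 = 2.57 × 10^6 ft³.

V ≈ 2.57 × 10^6 ft³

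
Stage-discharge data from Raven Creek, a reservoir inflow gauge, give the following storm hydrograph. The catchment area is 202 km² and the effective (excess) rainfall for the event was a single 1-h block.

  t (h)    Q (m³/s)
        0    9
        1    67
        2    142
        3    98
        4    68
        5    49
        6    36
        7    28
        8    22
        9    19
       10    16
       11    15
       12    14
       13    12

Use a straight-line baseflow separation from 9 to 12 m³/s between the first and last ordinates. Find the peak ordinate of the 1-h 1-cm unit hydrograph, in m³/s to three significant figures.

Direct runoff: 0.00, 57.77, 132.54, 88.31, 58.08, 38.85, 25.62, 17.38, 11.15, 7.92, 4.69, 3.46, 2.23, 0.00 m³/s; ΣQ_DR = 448.0 m³/s, peak = 132.54 m³/s.
Runoff depth d = ΣQ_DR·Δt / A = 448.0 × 3600 / (202 km²) = 7.984 mm.
The 1-cm UH is the DRH scaled by (10 mm)/d, so U_p = 132.54 × 10/7.984 = 166 m³/s.

U_p ≈ 166 m³/s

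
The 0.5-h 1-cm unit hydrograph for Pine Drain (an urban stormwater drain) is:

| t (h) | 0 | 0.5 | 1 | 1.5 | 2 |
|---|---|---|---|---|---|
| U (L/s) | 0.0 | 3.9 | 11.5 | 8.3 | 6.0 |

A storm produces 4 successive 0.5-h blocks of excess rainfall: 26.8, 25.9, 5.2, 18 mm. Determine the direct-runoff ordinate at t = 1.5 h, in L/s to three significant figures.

By discrete convolution, Q_j = Σ (P_i / 10 mm) · U_{j−i}.
At t = 1.5 h (j=3): Q = (26.8/10)·8.3 + (25.9/10)·11.5 + (5.2/10)·3.9 + (18/10)·0.0 = 54.1 L/s.

Q ≈ 54.1 L/s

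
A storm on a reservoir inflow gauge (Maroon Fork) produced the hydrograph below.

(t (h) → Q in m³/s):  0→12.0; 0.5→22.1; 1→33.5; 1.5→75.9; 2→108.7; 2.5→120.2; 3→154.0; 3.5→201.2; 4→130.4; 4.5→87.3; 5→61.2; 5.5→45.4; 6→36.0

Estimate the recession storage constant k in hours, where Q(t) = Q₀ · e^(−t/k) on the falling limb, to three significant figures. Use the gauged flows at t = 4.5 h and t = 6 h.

k ≈ 1.69 h

On the falling limb, Q drops from 87.3 to 36.0 m³/s between t = 4.5 h and t = 6 h (Δt = 1.5 h).
k = −Δt / ln(Q₂/Q₁) = −1.5 / ln(36.0/87.3) = 1.69 h.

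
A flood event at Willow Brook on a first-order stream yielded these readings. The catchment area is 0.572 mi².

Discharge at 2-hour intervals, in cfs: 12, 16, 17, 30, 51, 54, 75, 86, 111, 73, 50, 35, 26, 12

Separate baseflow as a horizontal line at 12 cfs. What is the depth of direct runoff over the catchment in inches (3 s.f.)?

d ≈ 2.60 in

Direct runoff: 0.0, 4.0, 5.0, 18.0, 39.0, 42.0, 63.0, 74.0, 99.0, 61.0, 38.0, 23.0, 14.0, 0.0 cfs; ΣQ_DR = 480.0 cfs.
V = ΣQ_DR · Δt = 480.0 × 7200 s = 3.456 × 10^6 ft³.
Over A = 0.572 mi², depth = V / A = 2.60 in.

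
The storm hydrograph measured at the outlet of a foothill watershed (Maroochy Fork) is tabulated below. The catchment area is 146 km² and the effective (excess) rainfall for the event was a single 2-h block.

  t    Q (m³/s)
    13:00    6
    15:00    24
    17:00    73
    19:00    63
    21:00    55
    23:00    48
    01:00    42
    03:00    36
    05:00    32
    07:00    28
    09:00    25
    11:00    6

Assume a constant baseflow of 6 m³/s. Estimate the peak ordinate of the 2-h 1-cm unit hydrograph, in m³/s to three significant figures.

U_p ≈ 37.1 m³/s

Direct runoff: 0.0, 18.0, 67.0, 57.0, 49.0, 42.0, 36.0, 30.0, 26.0, 22.0, 19.0, 0.0 m³/s; ΣQ_DR = 366.0 m³/s, peak = 67.0 m³/s.
Runoff depth d = ΣQ_DR·Δt / A = 366.0 × 7200 / (146 km²) = 18.05 mm.
The 1-cm UH is the DRH scaled by (10 mm)/d, so U_p = 67.0 × 10/18.05 = 37.1 m³/s.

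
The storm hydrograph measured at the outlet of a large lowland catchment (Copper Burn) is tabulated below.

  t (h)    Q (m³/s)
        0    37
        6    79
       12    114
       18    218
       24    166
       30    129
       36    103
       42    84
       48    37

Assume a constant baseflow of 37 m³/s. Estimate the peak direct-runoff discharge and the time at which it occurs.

Subtracting baseflow gives direct-runoff ordinates: 0.0, 42.0, 77.0, 181.0, 129.0, 92.0, 66.0, 47.0, 0.0 m³/s.
The maximum is 181.0 m³/s, occurring at the reading for t = 18 h.

Q_p = 181.0 m³/s at t = 18 h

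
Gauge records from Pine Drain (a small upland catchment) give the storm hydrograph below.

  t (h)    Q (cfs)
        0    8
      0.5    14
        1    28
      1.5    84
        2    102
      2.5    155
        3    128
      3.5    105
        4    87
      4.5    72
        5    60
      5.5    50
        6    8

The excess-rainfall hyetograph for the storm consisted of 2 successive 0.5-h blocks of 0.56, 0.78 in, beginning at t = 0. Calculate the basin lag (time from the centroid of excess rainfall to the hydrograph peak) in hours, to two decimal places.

t_L ≈ 1.96 h

Centroid of excess rainfall: t_c = Σ P_i·t̄_i / ΣP_i = 0.5410 h (block centres at 0.25, 0.75 h).
Hydrograph peak occurs at t = 2.5 h, so basin lag t_L = 2.5 − 0.5410 = 1.96 h.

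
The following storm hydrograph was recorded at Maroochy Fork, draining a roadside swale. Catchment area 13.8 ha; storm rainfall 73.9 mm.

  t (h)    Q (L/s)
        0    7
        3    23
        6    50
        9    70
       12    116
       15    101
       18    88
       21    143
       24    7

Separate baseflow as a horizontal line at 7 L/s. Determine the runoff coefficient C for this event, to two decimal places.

ΣQ_DR = 542.0 L/s; V = ΣQ_DR·Δt = 5.854 × 10^6 L.
Runoff depth d = V / A = 42.42 mm.
C = d / P = 42.42 / 73.9 = 0.57.

C ≈ 0.57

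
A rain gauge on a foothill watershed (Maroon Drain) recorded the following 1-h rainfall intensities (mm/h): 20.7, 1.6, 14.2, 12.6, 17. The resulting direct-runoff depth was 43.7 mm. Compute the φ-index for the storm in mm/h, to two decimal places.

Only the 4 blocks with intensity above φ contribute runoff: 20.7, 14.2, 12.6, 17 mm/h.
Σ(I−φ)·Δt = d  ⇒  (20.7+14.2+12.6+17 − 4φ)·1 = 43.7
φ = (64.50 − 43.7/1) / 4 = 5.20 mm/h.

φ ≈ 5.20 mm/h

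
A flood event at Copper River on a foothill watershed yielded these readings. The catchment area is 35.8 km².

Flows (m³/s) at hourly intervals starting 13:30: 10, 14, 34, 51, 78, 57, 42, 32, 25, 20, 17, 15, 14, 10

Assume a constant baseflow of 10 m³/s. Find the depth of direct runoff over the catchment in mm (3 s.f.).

Direct runoff: 0.0, 4.0, 24.0, 41.0, 68.0, 47.0, 32.0, 22.0, 15.0, 10.0, 7.0, 5.0, 4.0, 0.0 m³/s; ΣQ_DR = 279.0 m³/s.
V = ΣQ_DR · Δt = 279.0 × 3600 s = 1.004 × 10^6 m³.
Over A = 35.8 km², depth = V / A = 28.1 mm.

d ≈ 28.1 mm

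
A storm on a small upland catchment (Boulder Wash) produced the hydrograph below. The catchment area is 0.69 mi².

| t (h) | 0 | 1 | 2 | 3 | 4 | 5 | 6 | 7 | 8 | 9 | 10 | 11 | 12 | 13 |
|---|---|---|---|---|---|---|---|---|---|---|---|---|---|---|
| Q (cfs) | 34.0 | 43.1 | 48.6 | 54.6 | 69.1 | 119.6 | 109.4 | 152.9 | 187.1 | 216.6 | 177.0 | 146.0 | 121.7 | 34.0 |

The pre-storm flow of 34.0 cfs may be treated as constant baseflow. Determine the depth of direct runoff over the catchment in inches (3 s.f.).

d ≈ 2.33 in

Direct runoff: 0.0, 9.1, 14.6, 20.6, 35.1, 85.6, 75.4, 118.9, 153.1, 182.6, 143.0, 112.0, 87.7, 0.0 cfs; ΣQ_DR = 1038 cfs.
V = ΣQ_DR · Δt = 1038 × 3600 s = 3.736 × 10^6 ft³.
Over A = 0.69 mi², depth = V / A = 2.33 in.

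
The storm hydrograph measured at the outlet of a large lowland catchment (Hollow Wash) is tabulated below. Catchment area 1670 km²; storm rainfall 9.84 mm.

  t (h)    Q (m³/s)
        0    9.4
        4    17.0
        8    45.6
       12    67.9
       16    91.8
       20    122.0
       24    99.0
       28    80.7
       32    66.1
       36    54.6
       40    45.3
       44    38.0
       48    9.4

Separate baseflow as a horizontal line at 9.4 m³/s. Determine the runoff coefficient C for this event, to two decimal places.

C ≈ 0.55

ΣQ_DR = 624.6 m³/s; V = ΣQ_DR·Δt = 8.994 × 10^6 m³.
Runoff depth d = V / A = 5.386 mm.
C = d / P = 5.386 / 9.84 = 0.55.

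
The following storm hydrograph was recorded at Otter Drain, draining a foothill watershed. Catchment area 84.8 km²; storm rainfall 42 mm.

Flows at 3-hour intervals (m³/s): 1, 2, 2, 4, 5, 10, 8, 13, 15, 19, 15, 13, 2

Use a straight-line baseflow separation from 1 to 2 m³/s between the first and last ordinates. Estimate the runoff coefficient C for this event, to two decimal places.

C ≈ 0.27

ΣQ_DR = 89.50 m³/s; V = ΣQ_DR·Δt = 9.666 × 10^5 m³.
Runoff depth d = V / A = 11.40 mm.
C = d / P = 11.40 / 42 = 0.27.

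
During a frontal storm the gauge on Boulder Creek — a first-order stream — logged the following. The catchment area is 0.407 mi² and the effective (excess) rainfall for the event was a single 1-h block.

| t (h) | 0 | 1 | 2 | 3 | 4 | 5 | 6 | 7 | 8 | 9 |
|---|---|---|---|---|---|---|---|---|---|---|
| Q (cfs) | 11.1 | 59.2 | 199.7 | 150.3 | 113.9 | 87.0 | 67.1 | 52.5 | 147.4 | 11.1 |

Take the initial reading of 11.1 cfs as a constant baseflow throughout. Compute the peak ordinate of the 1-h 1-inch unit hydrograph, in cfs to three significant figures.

U_p ≈ 62.8 cfs

Direct runoff: 0.0, 48.1, 188.6, 139.2, 102.8, 75.9, 56.0, 41.4, 136.3, 0.0 cfs; ΣQ_DR = 788.3 cfs, peak = 188.6 cfs.
Runoff depth d = ΣQ_DR·Δt / A = 788.3 × 3600 / (0.407 mi²) = 3.001 in.
The 1-inch UH is the DRH scaled by (1 in)/d, so U_p = 188.6 × 1/3.001 = 62.8 cfs.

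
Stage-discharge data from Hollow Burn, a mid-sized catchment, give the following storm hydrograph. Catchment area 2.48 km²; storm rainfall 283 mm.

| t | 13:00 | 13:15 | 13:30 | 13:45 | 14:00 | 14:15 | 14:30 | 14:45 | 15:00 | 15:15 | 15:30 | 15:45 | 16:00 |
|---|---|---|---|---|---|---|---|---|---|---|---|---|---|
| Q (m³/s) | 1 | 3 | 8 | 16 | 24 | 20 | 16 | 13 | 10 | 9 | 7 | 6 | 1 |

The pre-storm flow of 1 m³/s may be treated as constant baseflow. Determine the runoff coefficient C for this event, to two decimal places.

ΣQ_DR = 121.0 m³/s; V = ΣQ_DR·Δt = 1.089 × 10^5 m³.
Runoff depth d = V / A = 43.91 mm.
C = d / P = 43.91 / 283 = 0.16.

C ≈ 0.16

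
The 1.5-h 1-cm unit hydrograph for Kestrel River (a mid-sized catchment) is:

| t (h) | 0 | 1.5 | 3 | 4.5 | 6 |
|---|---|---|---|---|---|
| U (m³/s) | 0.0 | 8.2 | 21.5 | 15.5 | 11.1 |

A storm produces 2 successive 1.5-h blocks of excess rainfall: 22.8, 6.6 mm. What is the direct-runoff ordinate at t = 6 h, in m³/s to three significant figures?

By discrete convolution, Q_j = Σ (P_i / 10 mm) · U_{j−i}.
At t = 6 h (j=4): Q = (22.8/10)·11.1 + (6.6/10)·15.5 = 35.5 m³/s.

Q ≈ 35.5 m³/s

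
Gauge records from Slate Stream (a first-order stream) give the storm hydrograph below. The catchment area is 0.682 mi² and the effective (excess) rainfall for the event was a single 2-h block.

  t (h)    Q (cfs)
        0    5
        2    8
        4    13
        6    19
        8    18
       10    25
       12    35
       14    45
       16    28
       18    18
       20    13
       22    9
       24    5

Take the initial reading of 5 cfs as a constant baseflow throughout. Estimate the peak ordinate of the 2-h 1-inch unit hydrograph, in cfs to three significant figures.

U_p ≈ 50.0 cfs

Direct runoff: 0.0, 3.0, 8.0, 14.0, 13.0, 20.0, 30.0, 40.0, 23.0, 13.0, 8.0, 4.0, 0.0 cfs; ΣQ_DR = 176.0 cfs, peak = 40.0 cfs.
Runoff depth d = ΣQ_DR·Δt / A = 176.0 × 7200 / (0.682 mi²) = 0.7998 in.
The 1-inch UH is the DRH scaled by (1 in)/d, so U_p = 40.0 × 1/0.7998 = 50.0 cfs.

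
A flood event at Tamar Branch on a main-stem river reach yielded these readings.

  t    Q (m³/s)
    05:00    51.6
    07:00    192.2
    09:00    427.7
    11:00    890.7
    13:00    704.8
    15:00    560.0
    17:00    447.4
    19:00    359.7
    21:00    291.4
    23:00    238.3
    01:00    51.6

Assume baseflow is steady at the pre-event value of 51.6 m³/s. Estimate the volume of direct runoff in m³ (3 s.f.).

Direct-runoff ordinates (Q − Q_b): 0.0, 140.6, 376.1, 839.1, 653.2, 508.4, 395.8, 308.1, 239.8, 186.7, 0.0 m³/s.
ΣQ_DR = 3648 m³/s.
With Δt = 2 h = 7200 s, V = ΣQ_DR · Δt = 3648 × 7200 = 2.63 × 10^7 m³.

V ≈ 2.63 × 10^7 m³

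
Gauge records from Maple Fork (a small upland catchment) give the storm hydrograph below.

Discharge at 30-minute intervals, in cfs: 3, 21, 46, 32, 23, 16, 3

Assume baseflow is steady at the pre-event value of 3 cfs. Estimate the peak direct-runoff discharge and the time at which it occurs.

Subtracting baseflow gives direct-runoff ordinates: 0.0, 18.0, 43.0, 29.0, 20.0, 13.0, 0.0 cfs.
The maximum is 43.0 cfs, occurring at the reading for t = 1 h.

Q_p = 43.0 cfs at t = 1 h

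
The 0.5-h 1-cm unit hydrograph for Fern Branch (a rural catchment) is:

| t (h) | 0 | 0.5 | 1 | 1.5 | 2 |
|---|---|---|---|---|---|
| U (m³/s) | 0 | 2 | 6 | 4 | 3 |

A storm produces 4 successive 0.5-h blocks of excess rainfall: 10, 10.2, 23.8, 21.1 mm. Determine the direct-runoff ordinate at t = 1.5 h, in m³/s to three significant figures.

By discrete convolution, Q_j = Σ (P_i / 10 mm) · U_{j−i}.
At t = 1.5 h (j=3): Q = (10/10)·4 + (10.2/10)·6 + (23.8/10)·2 + (21.1/10)·0 = 14.9 m³/s.

Q ≈ 14.9 m³/s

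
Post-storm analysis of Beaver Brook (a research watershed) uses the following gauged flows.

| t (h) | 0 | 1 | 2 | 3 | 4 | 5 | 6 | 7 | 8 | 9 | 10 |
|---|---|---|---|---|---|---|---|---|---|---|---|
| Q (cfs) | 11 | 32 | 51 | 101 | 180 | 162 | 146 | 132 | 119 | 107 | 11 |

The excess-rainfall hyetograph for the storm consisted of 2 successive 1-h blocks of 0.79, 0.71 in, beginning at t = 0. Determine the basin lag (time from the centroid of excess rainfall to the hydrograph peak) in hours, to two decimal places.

Centroid of excess rainfall: t_c = Σ P_i·t̄_i / ΣP_i = 0.9733 h (block centres at 0.5, 1.5 h).
Hydrograph peak occurs at t = 4 h, so basin lag t_L = 4 − 0.9733 = 3.03 h.

t_L ≈ 3.03 h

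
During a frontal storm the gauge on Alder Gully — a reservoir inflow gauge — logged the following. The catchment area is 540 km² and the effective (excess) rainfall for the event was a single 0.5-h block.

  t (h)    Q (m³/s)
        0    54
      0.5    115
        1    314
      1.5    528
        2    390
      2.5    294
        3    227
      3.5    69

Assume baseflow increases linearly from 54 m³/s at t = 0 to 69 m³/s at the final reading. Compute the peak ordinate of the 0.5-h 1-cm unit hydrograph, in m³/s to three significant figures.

Direct runoff: 0.00, 58.86, 255.71, 467.57, 327.43, 229.29, 160.14, 0.00 m³/s; ΣQ_DR = 1499 m³/s, peak = 467.57 m³/s.
Runoff depth d = ΣQ_DR·Δt / A = 1499 × 1800 / (540 km²) = 4.997 mm.
The 1-cm UH is the DRH scaled by (10 mm)/d, so U_p = 467.57 × 10/4.997 = 936 m³/s.

U_p ≈ 936 m³/s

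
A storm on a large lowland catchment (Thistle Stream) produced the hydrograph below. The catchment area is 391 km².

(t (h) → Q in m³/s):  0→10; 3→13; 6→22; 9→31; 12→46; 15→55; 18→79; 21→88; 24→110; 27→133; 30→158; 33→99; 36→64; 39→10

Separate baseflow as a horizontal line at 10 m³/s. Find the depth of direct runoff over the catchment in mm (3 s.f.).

d ≈ 21.5 mm

Direct runoff: 0.0, 3.0, 12.0, 21.0, 36.0, 45.0, 69.0, 78.0, 100.0, 123.0, 148.0, 89.0, 54.0, 0.0 m³/s; ΣQ_DR = 778.0 m³/s.
V = ΣQ_DR · Δt = 778.0 × 10800 s = 8.402 × 10^6 m³.
Over A = 391 km², depth = V / A = 21.5 mm.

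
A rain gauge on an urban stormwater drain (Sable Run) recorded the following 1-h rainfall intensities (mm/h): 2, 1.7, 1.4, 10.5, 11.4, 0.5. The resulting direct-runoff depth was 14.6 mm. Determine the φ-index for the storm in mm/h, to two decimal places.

Only the 2 blocks with intensity above φ contribute runoff: 10.5, 11.4 mm/h.
Σ(I−φ)·Δt = d  ⇒  (10.5+11.4 − 2φ)·1 = 14.6
φ = (21.90 − 14.6/1) / 2 = 3.65 mm/h.

φ ≈ 3.65 mm/h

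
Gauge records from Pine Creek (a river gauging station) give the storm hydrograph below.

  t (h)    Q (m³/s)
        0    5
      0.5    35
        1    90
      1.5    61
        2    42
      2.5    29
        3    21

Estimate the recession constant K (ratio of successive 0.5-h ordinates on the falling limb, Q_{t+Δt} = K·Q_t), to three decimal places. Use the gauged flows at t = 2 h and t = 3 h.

Using the recession-limb readings at t = 2 h and t = 3 h: Q falls from 42 to 21 m³/s over 2 intervals.
K = (Q₂/Q₁)^(1/2) = (21/42)^(1/2) = 0.707.

K ≈ 0.707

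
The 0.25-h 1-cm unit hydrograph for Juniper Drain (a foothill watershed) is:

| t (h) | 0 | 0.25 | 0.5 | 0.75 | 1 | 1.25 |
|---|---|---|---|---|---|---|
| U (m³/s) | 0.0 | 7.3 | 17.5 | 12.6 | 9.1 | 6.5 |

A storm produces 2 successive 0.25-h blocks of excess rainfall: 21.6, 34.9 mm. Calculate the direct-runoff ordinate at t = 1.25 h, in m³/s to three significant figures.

Q ≈ 45.8 m³/s

By discrete convolution, Q_j = Σ (P_i / 10 mm) · U_{j−i}.
At t = 1.25 h (j=5): Q = (21.6/10)·6.5 + (34.9/10)·9.1 = 45.8 m³/s.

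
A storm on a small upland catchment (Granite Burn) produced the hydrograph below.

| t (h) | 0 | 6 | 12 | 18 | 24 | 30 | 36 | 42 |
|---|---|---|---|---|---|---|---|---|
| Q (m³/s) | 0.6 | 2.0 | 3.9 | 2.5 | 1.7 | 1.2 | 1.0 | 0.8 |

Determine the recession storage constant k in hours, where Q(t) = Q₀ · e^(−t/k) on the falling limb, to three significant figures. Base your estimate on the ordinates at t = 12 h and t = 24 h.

On the falling limb, Q drops from 3.9 to 1.7 m³/s between t = 12 h and t = 24 h (Δt = 12 h).
k = −Δt / ln(Q₂/Q₁) = −12 / ln(1.7/3.9) = 14.5 h.

k ≈ 14.5 h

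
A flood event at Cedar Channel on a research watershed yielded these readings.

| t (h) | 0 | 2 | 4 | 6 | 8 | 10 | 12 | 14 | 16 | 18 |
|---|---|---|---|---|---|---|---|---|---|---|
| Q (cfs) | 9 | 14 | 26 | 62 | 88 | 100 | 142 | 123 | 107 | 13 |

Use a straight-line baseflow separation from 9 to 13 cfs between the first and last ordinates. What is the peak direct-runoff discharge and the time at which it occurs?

Q_p = 130.33 cfs at t = 12 h

Subtracting baseflow gives direct-runoff ordinates: 0.00, 4.56, 16.11, 51.67, 77.22, 88.78, 130.33, 110.89, 94.44, 0.00 cfs.
The maximum is 130.33 cfs, occurring at the reading for t = 12 h.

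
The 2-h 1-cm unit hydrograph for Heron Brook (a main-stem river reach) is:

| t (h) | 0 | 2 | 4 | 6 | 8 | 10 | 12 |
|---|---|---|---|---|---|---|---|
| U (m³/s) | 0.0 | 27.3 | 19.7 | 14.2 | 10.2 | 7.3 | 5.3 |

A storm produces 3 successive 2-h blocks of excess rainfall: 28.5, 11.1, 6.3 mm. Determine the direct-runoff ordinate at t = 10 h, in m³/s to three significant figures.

By discrete convolution, Q_j = Σ (P_i / 10 mm) · U_{j−i}.
At t = 10 h (j=5): Q = (28.5/10)·7.3 + (11.1/10)·10.2 + (6.3/10)·14.2 = 41.1 m³/s.

Q ≈ 41.1 m³/s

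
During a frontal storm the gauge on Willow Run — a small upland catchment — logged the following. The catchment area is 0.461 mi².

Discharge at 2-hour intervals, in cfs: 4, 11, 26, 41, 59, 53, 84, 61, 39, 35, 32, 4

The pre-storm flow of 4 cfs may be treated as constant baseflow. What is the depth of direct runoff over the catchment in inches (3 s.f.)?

d ≈ 2.70 in

Direct runoff: 0.0, 7.0, 22.0, 37.0, 55.0, 49.0, 80.0, 57.0, 35.0, 31.0, 28.0, 0.0 cfs; ΣQ_DR = 401.0 cfs.
V = ΣQ_DR · Δt = 401.0 × 7200 s = 2.887 × 10^6 ft³.
Over A = 0.461 mi², depth = V / A = 2.70 in.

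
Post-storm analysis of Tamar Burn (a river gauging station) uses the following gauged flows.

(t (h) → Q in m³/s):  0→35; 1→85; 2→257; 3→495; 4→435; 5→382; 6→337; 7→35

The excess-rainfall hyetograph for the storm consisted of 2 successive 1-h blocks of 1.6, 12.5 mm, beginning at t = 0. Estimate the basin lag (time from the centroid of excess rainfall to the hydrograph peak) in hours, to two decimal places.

t_L ≈ 1.61 h

Centroid of excess rainfall: t_c = Σ P_i·t̄_i / ΣP_i = 1.3865 h (block centres at 0.5, 1.5 h).
Hydrograph peak occurs at t = 3 h, so basin lag t_L = 3 − 1.3865 = 1.61 h.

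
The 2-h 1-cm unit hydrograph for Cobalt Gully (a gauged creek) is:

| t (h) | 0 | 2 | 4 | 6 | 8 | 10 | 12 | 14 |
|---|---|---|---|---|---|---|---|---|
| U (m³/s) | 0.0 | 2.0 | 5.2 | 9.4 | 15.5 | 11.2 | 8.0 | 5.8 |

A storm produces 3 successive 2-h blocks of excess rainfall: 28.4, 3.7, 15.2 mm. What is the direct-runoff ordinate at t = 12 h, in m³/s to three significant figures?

By discrete convolution, Q_j = Σ (P_i / 10 mm) · U_{j−i}.
At t = 12 h (j=6): Q = (28.4/10)·8.0 + (3.7/10)·11.2 + (15.2/10)·15.5 = 50.4 m³/s.

Q ≈ 50.4 m³/s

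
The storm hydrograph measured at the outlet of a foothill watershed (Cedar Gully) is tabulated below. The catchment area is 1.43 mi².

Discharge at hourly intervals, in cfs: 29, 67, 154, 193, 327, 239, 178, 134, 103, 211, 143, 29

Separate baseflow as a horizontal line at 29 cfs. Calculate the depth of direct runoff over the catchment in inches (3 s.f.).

Direct runoff: 0.0, 38.0, 125.0, 164.0, 298.0, 210.0, 149.0, 105.0, 74.0, 182.0, 114.0, 0.0 cfs; ΣQ_DR = 1459 cfs.
V = ΣQ_DR · Δt = 1459 × 3600 s = 5.252 × 10^6 ft³.
Over A = 1.43 mi², depth = V / A = 1.58 in.

d ≈ 1.58 in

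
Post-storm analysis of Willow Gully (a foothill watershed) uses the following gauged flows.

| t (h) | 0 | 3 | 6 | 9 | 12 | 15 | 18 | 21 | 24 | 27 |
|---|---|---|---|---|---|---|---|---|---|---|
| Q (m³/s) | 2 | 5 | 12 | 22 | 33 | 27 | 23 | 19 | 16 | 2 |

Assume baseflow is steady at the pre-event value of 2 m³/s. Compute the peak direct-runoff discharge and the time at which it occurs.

Q_p = 31.0 m³/s at t = 12 h

Subtracting baseflow gives direct-runoff ordinates: 0.0, 3.0, 10.0, 20.0, 31.0, 25.0, 21.0, 17.0, 14.0, 0.0 m³/s.
The maximum is 31.0 m³/s, occurring at the reading for t = 12 h.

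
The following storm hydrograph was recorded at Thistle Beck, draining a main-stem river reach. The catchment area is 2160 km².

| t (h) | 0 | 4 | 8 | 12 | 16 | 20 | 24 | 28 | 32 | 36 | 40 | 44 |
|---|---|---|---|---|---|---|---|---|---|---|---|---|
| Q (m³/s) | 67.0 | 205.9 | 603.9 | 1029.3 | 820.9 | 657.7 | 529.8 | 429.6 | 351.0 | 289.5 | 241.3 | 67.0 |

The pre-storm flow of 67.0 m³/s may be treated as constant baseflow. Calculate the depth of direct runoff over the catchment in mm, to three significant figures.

Direct runoff: 0.0, 138.9, 536.9, 962.3, 753.9, 590.7, 462.8, 362.6, 284.0, 222.5, 174.3, 0.0 m³/s; ΣQ_DR = 4489 m³/s.
V = ΣQ_DR · Δt = 4489 × 14400 s = 6.464 × 10^7 m³.
Over A = 2160 km², depth = V / A = 29.9 mm.

d ≈ 29.9 mm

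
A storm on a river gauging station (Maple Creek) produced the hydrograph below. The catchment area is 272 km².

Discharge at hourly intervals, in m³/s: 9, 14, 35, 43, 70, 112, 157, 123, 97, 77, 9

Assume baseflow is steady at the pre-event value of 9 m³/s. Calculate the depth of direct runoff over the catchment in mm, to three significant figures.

d ≈ 8.56 mm

Direct runoff: 0.0, 5.0, 26.0, 34.0, 61.0, 103.0, 148.0, 114.0, 88.0, 68.0, 0.0 m³/s; ΣQ_DR = 647.0 m³/s.
V = ΣQ_DR · Δt = 647.0 × 3600 s = 2.329 × 10^6 m³.
Over A = 272 km², depth = V / A = 8.56 mm.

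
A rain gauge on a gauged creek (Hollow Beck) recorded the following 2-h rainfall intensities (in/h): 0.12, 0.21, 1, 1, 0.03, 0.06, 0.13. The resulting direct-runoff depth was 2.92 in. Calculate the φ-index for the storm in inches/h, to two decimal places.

Only the 2 blocks with intensity above φ contribute runoff: 1, 1 in/h.
Σ(I−φ)·Δt = d  ⇒  (1+1 − 2φ)·2 = 2.92
φ = (2.000 − 2.92/2) / 2 = 0.27 in/h.

φ ≈ 0.27 in/h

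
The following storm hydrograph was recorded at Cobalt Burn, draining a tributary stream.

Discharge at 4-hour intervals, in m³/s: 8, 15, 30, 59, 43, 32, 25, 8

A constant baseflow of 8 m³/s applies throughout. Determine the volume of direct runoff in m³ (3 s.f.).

V ≈ 2.25 × 10^6 m³

Direct-runoff ordinates (Q − Q_b): 0.0, 7.0, 22.0, 51.0, 35.0, 24.0, 17.0, 0.0 m³/s.
ΣQ_DR = 156.0 m³/s.
With Δt = 4 h = 14400 s, V = ΣQ_DR · Δt = 156.0 × 14400 = 2.25 × 10^6 m³.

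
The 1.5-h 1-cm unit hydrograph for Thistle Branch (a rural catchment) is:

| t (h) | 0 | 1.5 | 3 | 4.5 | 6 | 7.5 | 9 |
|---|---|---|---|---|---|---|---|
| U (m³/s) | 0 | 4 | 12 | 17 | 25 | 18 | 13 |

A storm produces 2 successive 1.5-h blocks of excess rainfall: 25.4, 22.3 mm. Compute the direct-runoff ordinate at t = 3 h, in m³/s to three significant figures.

Q ≈ 39.4 m³/s

By discrete convolution, Q_j = Σ (P_i / 10 mm) · U_{j−i}.
At t = 3 h (j=2): Q = (25.4/10)·12 + (22.3/10)·4 = 39.4 m³/s.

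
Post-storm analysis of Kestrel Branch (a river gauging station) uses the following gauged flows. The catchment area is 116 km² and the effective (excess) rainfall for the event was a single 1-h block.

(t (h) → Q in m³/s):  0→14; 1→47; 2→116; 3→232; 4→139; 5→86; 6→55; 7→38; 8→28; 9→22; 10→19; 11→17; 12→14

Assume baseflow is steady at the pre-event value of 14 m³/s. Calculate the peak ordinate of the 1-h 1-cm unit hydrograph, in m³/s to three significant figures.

Direct runoff: 0.0, 33.0, 102.0, 218.0, 125.0, 72.0, 41.0, 24.0, 14.0, 8.0, 5.0, 3.0, 0.0 m³/s; ΣQ_DR = 645.0 m³/s, peak = 218.0 m³/s.
Runoff depth d = ΣQ_DR·Δt / A = 645.0 × 3600 / (116 km²) = 20.02 mm.
The 1-cm UH is the DRH scaled by (10 mm)/d, so U_p = 218.0 × 10/20.02 = 109 m³/s.

U_p ≈ 109 m³/s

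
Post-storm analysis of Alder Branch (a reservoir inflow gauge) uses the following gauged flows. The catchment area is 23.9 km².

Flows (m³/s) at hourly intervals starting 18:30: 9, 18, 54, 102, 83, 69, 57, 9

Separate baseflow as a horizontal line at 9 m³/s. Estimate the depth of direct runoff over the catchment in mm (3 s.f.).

d ≈ 49.6 mm

Direct runoff: 0.0, 9.0, 45.0, 93.0, 74.0, 60.0, 48.0, 0.0 m³/s; ΣQ_DR = 329.0 m³/s.
V = ΣQ_DR · Δt = 329.0 × 3600 s = 1.184 × 10^6 m³.
Over A = 23.9 km², depth = V / A = 49.6 mm.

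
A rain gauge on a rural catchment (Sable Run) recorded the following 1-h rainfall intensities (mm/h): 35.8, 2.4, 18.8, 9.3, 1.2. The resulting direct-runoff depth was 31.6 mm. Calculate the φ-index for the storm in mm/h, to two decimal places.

Only the 2 blocks with intensity above φ contribute runoff: 35.8, 18.8 mm/h.
Σ(I−φ)·Δt = d  ⇒  (35.8+18.8 − 2φ)·1 = 31.6
φ = (54.60 − 31.6/1) / 2 = 11.50 mm/h.

φ ≈ 11.50 mm/h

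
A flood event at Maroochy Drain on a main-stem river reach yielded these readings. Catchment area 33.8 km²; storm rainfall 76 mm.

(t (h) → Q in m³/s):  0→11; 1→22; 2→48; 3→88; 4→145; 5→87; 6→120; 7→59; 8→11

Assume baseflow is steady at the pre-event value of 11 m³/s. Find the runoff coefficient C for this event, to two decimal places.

C ≈ 0.69

ΣQ_DR = 492.0 m³/s; V = ΣQ_DR·Δt = 1.771 × 10^6 m³.
Runoff depth d = V / A = 52.40 mm.
C = d / P = 52.40 / 76 = 0.69.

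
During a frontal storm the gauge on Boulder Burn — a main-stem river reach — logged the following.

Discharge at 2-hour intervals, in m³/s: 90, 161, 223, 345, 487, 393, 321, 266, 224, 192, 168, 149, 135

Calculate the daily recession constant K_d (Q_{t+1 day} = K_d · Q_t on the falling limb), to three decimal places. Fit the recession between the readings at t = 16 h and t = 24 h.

K_d ≈ 0.219

Between t = 16 h and t = 24 h the flow falls from 224 to 135 m³/s over 4×2 h = 8 h.
Per-interval ratio K = (135/224)^(1/4) = 0.8811; K_d = K^(24/2) = 0.219.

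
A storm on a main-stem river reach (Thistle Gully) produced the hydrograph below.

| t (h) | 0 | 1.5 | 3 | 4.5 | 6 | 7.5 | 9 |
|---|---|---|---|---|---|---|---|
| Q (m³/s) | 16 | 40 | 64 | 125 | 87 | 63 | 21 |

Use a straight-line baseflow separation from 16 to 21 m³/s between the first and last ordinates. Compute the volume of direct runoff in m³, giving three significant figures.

V ≈ 1.55 × 10^6 m³

Direct-runoff ordinates (Q − Q_b): 0.00, 23.17, 46.33, 106.50, 67.67, 42.83, 0.00 m³/s.
ΣQ_DR = 286.5 m³/s.
With Δt = 1.5 h = 5400 s, V = ΣQ_DR · Δt = 286.5 × 5400 = 1.55 × 10^6 m³.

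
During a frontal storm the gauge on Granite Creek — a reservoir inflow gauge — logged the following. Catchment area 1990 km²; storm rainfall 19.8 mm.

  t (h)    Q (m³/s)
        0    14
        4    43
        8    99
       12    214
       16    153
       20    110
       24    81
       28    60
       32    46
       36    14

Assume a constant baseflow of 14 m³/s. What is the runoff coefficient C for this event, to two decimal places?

ΣQ_DR = 694.0 m³/s; V = ΣQ_DR·Δt = 9.994 × 10^6 m³.
Runoff depth d = V / A = 5.022 mm.
C = d / P = 5.022 / 19.8 = 0.25.

C ≈ 0.25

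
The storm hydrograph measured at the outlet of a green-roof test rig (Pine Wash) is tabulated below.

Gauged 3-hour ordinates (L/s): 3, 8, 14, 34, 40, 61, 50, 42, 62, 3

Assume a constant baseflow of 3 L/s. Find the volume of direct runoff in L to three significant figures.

V ≈ 3.10 × 10^6 L

Direct-runoff ordinates (Q − Q_b): 0.0, 5.0, 11.0, 31.0, 37.0, 58.0, 47.0, 39.0, 59.0, 0.0 L/s.
ΣQ_DR = 287.0 L/s.
With Δt = 3 h = 10800 s, V = ΣQ_DR · Δt = 287.0 × 10800 = 3.10 × 10^6 L.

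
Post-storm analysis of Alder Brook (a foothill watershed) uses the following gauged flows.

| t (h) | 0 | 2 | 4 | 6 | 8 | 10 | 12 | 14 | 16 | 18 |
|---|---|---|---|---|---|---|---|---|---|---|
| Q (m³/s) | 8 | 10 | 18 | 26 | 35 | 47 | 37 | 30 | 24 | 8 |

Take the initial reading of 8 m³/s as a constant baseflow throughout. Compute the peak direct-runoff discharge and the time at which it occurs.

Q_p = 39.0 m³/s at t = 10 h

Subtracting baseflow gives direct-runoff ordinates: 0.0, 2.0, 10.0, 18.0, 27.0, 39.0, 29.0, 22.0, 16.0, 0.0 m³/s.
The maximum is 39.0 m³/s, occurring at the reading for t = 10 h.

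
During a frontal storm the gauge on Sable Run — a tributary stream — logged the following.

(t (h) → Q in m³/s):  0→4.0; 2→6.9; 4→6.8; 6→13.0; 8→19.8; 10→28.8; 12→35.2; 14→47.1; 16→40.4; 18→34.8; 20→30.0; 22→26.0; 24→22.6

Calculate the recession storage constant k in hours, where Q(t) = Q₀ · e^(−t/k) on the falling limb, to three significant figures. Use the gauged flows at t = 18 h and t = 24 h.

k ≈ 13.9 h

On the falling limb, Q drops from 34.8 to 22.6 m³/s between t = 18 h and t = 24 h (Δt = 6 h).
k = −Δt / ln(Q₂/Q₁) = −6 / ln(22.6/34.8) = 13.9 h.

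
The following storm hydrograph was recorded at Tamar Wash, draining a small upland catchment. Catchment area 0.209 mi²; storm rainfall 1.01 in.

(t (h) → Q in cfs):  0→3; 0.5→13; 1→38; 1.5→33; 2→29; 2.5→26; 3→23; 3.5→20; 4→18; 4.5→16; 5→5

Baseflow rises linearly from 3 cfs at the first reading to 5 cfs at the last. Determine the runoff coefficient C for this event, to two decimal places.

C ≈ 0.66

ΣQ_DR = 180.0 cfs; V = ΣQ_DR·Δt = 3.240 × 10^5 ft³.
Runoff depth d = V / A = 0.6673 in.
C = d / P = 0.6673 / 1.01 = 0.66.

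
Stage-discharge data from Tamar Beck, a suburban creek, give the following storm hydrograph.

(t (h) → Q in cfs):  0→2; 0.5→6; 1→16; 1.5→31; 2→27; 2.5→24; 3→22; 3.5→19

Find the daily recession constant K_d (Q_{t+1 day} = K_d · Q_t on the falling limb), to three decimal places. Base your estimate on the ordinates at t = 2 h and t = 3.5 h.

Between t = 2 h and t = 3.5 h the flow falls from 27 to 19 cfs over 3×0.5 h = 1.5 h.
Per-interval ratio K = (19/27)^(1/3) = 0.8895; K_d = K^(24/0.5) = 0.004.

K_d ≈ 0.004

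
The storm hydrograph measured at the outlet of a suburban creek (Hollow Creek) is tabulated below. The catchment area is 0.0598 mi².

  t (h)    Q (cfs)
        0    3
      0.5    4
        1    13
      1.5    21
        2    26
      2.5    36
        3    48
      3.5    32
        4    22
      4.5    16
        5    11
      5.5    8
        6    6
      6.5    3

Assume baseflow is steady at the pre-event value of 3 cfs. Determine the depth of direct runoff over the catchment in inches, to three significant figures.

Direct runoff: 0.0, 1.0, 10.0, 18.0, 23.0, 33.0, 45.0, 29.0, 19.0, 13.0, 8.0, 5.0, 3.0, 0.0 cfs; ΣQ_DR = 207.0 cfs.
V = ΣQ_DR · Δt = 207.0 × 1800 s = 3.726 × 10^5 ft³.
Over A = 0.0598 mi², depth = V / A = 2.68 in.

d ≈ 2.68 in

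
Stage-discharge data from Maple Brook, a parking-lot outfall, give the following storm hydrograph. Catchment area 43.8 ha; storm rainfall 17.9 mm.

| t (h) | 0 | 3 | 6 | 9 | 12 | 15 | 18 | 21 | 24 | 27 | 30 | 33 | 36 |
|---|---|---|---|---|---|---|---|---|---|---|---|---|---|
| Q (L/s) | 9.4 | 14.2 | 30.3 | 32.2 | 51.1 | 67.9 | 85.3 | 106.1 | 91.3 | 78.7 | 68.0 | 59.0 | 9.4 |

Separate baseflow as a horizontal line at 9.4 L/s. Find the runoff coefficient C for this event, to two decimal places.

C ≈ 0.80

ΣQ_DR = 580.7 L/s; V = ΣQ_DR·Δt = 6.272 × 10^6 L.
Runoff depth d = V / A = 14.32 mm.
C = d / P = 14.32 / 17.9 = 0.80.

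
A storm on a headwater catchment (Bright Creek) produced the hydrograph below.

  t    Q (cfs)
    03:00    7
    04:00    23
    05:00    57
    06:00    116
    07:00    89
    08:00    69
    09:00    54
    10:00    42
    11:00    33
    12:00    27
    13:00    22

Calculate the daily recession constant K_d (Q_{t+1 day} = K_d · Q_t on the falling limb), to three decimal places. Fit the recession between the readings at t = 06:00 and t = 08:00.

Between t = 06:00 and t = 08:00 the flow falls from 116 to 69 cfs over 2×1 h = 2 h.
Per-interval ratio K = (69/116)^(1/2) = 0.7713; K_d = K^(24/1) = 0.002.

K_d ≈ 0.002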